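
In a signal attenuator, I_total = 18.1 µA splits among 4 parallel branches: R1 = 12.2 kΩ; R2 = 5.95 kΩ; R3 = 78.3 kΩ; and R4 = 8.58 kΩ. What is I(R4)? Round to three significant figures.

Conductances: ΣG = 1/12.2 + 1/5.95 + 1/78.3 + 1/8.58 = 0.3794 (1/kΩ).
By the current-divider rule, I = I_total · G_k/ΣG = 18.1 × 0.3072 = 5.561 µA.

I ≈ 5.56 µA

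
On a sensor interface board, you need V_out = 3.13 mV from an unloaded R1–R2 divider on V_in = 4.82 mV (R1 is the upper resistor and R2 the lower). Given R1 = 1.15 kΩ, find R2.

V_out/V_in = R2/(R1+R2) = 0.6494.
Rearranging, R2 = R1·k/(1−k) = 1.15 × 1.852 = 2.130 kΩ.

R2 ≈ 2.13 kΩ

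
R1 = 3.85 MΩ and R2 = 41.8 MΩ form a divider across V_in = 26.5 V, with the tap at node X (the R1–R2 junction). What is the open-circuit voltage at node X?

V_th ≈ 24.3 V

With X open, the divider is unloaded: V_th = 26.5 × 41.8/45.65 = 24.27 V.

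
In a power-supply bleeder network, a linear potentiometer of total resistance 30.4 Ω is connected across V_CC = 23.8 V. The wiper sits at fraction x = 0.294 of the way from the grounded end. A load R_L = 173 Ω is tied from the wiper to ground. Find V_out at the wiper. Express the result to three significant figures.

V_out ≈ 6.75 V

Split the track: R_lower = x·R_p = 8.938 Ω, R_upper = (1−x)·R_p = 21.46 Ω.
R_L loads the lower segment: effective lower R = 8.499 Ω.
V_out = 23.8 × 8.499/(21.46 + 8.499) = 6.751 V.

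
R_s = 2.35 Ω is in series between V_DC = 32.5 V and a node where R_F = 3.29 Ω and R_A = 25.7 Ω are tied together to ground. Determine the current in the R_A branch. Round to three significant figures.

I ≈ 0.700 A

Combine the parallel branches: R_p = (1/3.29 + 1/25.7)⁻¹ = 2.917 Ω.
V_A by voltage divider: V_A = 32.5 × 2.917/(2.35 + 2.917) = 18.00 V.
Branch current I = V_A/R_A = 18.00/25.7 = 0.7003 A.
(Equivalently: I_total = 6.171 A, then current-divider fraction G_k/ΣG = 0.1135.)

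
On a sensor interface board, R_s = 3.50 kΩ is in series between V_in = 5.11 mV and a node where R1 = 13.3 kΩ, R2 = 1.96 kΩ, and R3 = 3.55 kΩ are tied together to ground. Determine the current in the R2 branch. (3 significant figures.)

I ≈ 0.646 µA

Parallel bank: R_p = 1/(1/13.3 + 1/1.96 + 1/3.55) = 1.153 kΩ.
V_A = 5.11 × 1.153/4.653 = 1.266 mV.
Branch current I = V_A/R2 = 1.266/1.96 = 0.6462 µA.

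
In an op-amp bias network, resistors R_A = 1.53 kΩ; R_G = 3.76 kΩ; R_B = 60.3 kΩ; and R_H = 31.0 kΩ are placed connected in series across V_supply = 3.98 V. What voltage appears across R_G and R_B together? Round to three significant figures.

ΣR = 1.53 + 3.76 + 60.3 + 31.0 = 96.59 kΩ.
R_{R_G..R_B} = 3.76 + 60.3 = 64.06 kΩ.
By the voltage-divider rule, V = 3.98 × 64.06/96.59 = 2.640 V.

V ≈ 2.64 V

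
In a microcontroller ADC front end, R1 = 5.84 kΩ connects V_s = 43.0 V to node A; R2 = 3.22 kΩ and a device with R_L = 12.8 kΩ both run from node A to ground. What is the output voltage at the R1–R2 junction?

R2 ‖ R_L = (3.22 × 12.8)/(3.22 + 12.8) = 2.573 kΩ.
Now apply the divider: V_out = 43.0 × 0.3058 = 13.15 V.

V_out ≈ 13.2 V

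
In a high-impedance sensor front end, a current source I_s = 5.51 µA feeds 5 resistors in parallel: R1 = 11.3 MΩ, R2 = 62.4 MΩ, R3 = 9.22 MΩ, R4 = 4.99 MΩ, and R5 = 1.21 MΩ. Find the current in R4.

ΣG = 1/11.3 + 1/62.4 + 1/9.22 + 1/4.99 + 1/1.21 = 1.240.
Current divider: I(R4) = I_s · G_k/ΣG = 5.51 × (0.2004/1.240) = 5.51 × 0.1616 = 0.8906 µA.

I ≈ 0.891 µA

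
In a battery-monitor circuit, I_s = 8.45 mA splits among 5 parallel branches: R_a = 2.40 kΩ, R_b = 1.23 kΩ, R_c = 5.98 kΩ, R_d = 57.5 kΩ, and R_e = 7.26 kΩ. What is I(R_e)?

I ≈ 0.750 mA

Total conductance ΣG = 1/2.40 + 1/1.23 + 1/5.98 + 1/57.5 + 1/7.26 = 1.552 (units of 1/kΩ).
Current divider: I(R_e) = I_s · G_k/ΣG = 8.45 × (0.1377/1.552) = 8.45 × 0.08875 = 0.7499 mA.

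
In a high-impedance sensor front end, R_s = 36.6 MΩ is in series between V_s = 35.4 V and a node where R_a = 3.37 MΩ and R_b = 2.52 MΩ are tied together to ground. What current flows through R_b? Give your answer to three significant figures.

Combine the parallel branches: R_p = (1/3.37 + 1/2.52)⁻¹ = 1.442 MΩ.
Node voltage V_A = V_s · R_p/(R_s + R_p) = 35.4 × 0.03790 = 1.342 V.
Branch current I = V_A/R_b = 1.342/2.52 = 0.5324 µA.

I ≈ 0.532 µA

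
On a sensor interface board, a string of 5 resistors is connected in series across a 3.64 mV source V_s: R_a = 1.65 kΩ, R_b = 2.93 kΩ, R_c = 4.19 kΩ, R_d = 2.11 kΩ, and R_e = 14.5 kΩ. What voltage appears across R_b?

Series total: ΣR = 1.65 + 2.93 + 4.19 + 2.11 + 14.5 = 25.38 kΩ.
V = V_s · R/ΣR = 3.64 × 0.1154 = 0.4202 mV.

V ≈ 0.420 mV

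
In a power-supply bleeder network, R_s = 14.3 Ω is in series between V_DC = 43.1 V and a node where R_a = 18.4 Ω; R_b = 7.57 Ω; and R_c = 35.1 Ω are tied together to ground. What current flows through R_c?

I ≈ 0.301 A

Equivalent of the parallel group: R_p = 4.652 Ω.
Node voltage V_A = V_DC · R_p/(R_s + R_p) = 43.1 × 0.2455 = 10.58 V.
Branch current I = V_A/R_c = 10.58/35.1 = 0.3014 A.
(Check via current divider: I_total = 2.274 A; share G_k/ΣG = 0.1325 → same result.)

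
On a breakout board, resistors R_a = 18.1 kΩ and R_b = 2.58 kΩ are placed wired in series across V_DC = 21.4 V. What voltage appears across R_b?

V ≈ 2.67 V

Total series resistance ΣR = 18.1 + 2.58 = 20.68 kΩ.
V = V_DC · R/ΣR = 21.4 × 0.1248 = 2.670 V.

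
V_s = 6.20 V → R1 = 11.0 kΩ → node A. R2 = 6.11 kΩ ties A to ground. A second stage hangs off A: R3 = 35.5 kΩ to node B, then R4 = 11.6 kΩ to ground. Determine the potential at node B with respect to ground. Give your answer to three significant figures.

V_B ≈ 0.503 V

Looking into the second stage from A: R3 + R4 = 47.10 kΩ appears in parallel with R2.
R2 ‖ (R3+R4) = 5.408 kΩ.
V_A = 6.20 × 5.408/(11.0 + 5.408) = 2.044 V.
Stage 2 is unloaded, so V_B = V_A · R4/(R3+R4) = 2.044 × 11.6/47.10 = 0.5033 V.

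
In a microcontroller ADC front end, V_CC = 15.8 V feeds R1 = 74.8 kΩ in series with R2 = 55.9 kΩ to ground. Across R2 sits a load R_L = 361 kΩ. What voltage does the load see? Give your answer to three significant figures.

R2 ‖ R_L = (55.9 × 361)/(55.9 + 361) = 48.40 kΩ.
Now apply the divider: V_out = 15.8 × 0.3929 = 6.208 V.
(Unloaded it would be 6.76 V; the load pulls it down.)

V_out ≈ 6.21 V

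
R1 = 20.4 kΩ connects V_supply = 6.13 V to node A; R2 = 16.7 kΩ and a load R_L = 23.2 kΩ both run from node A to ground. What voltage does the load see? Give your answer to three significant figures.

First combine the lower leg with the load: R2 ‖ R_L = 9.710 kΩ.
Voltage divider with the loaded lower leg: V_out = 6.13 × 9.710/(20.4 + 9.710) = 6.13 × 0.3225 = 1.977 V.

V_out ≈ 1.98 V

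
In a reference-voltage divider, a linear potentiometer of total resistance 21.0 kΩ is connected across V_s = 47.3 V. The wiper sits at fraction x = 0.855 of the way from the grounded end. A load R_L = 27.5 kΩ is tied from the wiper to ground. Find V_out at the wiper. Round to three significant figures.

V_out ≈ 36.9 V

The pot divides into 3.045 kΩ above the wiper and 17.95 kΩ below.
(x·R_p) ‖ R_L = 10.86 kΩ.
Loaded-divider output: V_out = 47.3 × 0.7811 = 36.94 V.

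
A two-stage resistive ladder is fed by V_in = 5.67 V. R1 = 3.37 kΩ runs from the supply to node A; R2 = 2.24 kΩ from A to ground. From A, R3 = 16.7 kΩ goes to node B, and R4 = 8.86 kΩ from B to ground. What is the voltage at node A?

The second stage (R3 + R4 = 25.56 kΩ) loads node A in parallel with R2.
Effective lower resistance at A: R2 ‖ 25.56 = 2.060 kΩ.
So V_A = 5.67 × 0.3793 = 2.151 V.

V_A ≈ 2.15 V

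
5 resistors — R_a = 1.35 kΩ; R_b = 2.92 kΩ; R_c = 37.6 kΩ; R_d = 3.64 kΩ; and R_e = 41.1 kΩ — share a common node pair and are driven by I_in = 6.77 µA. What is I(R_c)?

Conductances: ΣG = 1/1.35 + 1/2.92 + 1/37.6 + 1/3.64 + 1/41.1 = 1.409 (1/kΩ).
By the current-divider rule, I = I_in · G_k/ΣG = 6.77 × 0.01888 = 0.1278 µA.

I ≈ 0.128 µA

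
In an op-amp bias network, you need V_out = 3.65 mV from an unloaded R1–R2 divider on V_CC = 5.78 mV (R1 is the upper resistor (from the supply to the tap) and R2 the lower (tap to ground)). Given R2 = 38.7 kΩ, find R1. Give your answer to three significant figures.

R1 ≈ 22.6 kΩ

V_out/V_CC = R2/(R1+R2) = 0.6315.
Rearranging, R1 = R2·(1−k)/k = 38.7 × 0.5836 = 22.58 kΩ.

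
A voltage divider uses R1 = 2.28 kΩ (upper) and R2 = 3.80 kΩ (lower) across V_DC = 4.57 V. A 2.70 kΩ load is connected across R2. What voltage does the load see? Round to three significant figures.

First combine the lower leg with the load: R2 ‖ R_L = 1.578 kΩ.
Voltage divider with the loaded lower leg: V_out = 4.57 × 1.578/(2.28 + 1.578) = 4.57 × 0.4091 = 1.870 V.

V_out ≈ 1.87 V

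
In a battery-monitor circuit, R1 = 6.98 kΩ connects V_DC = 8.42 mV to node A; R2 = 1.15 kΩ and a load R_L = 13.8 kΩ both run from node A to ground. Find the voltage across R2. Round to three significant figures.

V_out ≈ 1.11 mV

The load sits in parallel with R2, giving an effective lower resistance R2' = R2·R_L/(R2+R_L) = 1.062 kΩ.
Then V_out = V_DC · R2'/(R1 + R2') = 8.42 × 1.062/8.042 = 1.111 mV.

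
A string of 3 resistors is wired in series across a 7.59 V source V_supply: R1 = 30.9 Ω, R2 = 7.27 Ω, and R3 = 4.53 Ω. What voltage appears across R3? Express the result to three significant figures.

V ≈ 0.805 V

ΣR = 30.9 + 7.27 + 4.53 = 42.70 Ω.
By the voltage-divider rule, V = 7.59 × 4.530/42.70 = 0.8052 V.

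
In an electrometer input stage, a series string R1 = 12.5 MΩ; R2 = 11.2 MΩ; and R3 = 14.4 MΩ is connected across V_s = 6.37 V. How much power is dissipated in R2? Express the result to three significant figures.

P ≈ 0.313 µW

The common current is I = 6.37/38.10 = 0.1672 µA.
P = I²R = 0.02795 × 11.2 = 0.3131 µW.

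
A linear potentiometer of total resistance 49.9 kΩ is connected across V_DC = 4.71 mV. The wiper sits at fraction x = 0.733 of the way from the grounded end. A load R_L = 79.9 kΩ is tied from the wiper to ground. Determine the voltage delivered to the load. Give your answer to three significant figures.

The pot divides into 13.32 kΩ above the wiper and 36.58 kΩ below.
R_L loads the lower segment: effective lower R = 25.09 kΩ.
V_out = 4.71 × 25.09/(13.32 + 25.09) = 3.076 mV.
(Unloaded: V_out = x·V_DC = 3.45 mV.)

V_out ≈ 3.08 mV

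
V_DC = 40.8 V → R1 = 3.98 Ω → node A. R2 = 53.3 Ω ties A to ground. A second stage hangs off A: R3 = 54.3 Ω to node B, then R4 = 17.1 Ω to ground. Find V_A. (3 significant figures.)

V_A ≈ 36.1 V

Looking into the second stage from A: R3 + R4 = 71.40 Ω appears in parallel with R2.
R2 ‖ (R3+R4) = 30.52 Ω.
So V_A = 40.8 × 0.8846 = 36.09 V.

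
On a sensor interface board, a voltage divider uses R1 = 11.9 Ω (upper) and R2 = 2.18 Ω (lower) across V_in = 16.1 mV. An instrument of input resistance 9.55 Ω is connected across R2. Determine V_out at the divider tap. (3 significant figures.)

R2 ‖ R_L = (2.18 × 9.55)/(2.18 + 9.55) = 1.775 Ω.
Then V_out = V_in · R2'/(R1 + R2') = 16.1 × 1.775/13.67 = 2.090 mV.

V_out ≈ 2.09 mV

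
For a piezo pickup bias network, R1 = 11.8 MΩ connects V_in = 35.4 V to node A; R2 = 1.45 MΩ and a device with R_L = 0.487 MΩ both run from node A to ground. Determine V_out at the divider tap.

The load sits in parallel with R2, giving an effective lower resistance R2' = R2·R_L/(R2+R_L) = 0.3646 MΩ.
Then V_out = V_in · R2'/(R1 + R2') = 35.4 × 0.3646/12.16 = 1.061 V.

V_out ≈ 1.06 V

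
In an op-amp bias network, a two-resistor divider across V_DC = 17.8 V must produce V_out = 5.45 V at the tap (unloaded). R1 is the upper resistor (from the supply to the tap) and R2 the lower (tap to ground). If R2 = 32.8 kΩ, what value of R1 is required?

R1 ≈ 74.3 kΩ

Required fraction k = V_out/V_DC = 0.3062.
R1 = R2·(1/k − 1) = 32.8 × 2.266 = 74.33 kΩ.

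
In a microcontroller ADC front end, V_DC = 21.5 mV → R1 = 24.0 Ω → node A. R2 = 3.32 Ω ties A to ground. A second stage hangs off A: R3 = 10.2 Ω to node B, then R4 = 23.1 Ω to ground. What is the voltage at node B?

V_B ≈ 1.67 mV

The second stage (R3 + R4 = 33.30 Ω) loads node A in parallel with R2.
R2 ‖ (R3+R4) = 3.019 Ω.
First divider: V_A = V_DC · 3.019/(24.0 + 3.019) = 2.402 mV.
Then the unloaded second divider: V_B = V_A × R4/(R3+R4) = 2.402 × 0.6937 = 1.666 mV.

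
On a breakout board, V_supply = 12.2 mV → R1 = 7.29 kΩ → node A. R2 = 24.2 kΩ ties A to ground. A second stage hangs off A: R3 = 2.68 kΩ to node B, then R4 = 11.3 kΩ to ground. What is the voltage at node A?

Looking into the second stage from A: R3 + R4 = 13.98 kΩ appears in parallel with R2.
Effective lower resistance at A: R2 ‖ 13.98 = 8.861 kΩ.
First divider: V_A = V_supply · 8.861/(7.29 + 8.861) = 6.693 mV.

V_A ≈ 6.69 mV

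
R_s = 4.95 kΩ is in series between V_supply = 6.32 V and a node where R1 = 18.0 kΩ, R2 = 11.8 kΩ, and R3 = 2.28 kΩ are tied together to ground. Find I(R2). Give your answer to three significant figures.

I ≈ 0.139 mA

Combine the parallel branches: R_p = (1/18.0 + 1/11.8 + 1/2.28)⁻¹ = 1.727 kΩ.
V_A by voltage divider: V_A = 6.32 × 1.727/(4.95 + 1.727) = 1.635 V.
I(R2) = V_A / R2 = 1.635/11.8 = 0.1386 mA.
(Check via current divider: I_total = 0.9465 mA; share G_k/ΣG = 0.1464 → same result.)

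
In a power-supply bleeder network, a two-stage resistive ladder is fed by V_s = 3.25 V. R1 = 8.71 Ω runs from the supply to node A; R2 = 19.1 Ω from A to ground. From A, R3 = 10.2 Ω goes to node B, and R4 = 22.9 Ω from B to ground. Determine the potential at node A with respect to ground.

The second stage (R3 + R4 = 33.10 Ω) loads node A in parallel with R2.
R2 ‖ (R3+R4) = 12.11 Ω.
V_A = 3.25 × 12.11/(8.71 + 12.11) = 1.890 V.

V_A ≈ 1.89 V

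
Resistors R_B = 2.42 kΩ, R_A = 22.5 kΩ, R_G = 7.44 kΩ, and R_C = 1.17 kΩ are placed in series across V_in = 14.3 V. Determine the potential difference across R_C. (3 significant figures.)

Series total: ΣR = 2.42 + 22.5 + 7.44 + 1.17 = 33.53 kΩ.
By the voltage-divider rule, V = 14.3 × 1.170/33.53 = 0.4990 V.

V ≈ 0.499 V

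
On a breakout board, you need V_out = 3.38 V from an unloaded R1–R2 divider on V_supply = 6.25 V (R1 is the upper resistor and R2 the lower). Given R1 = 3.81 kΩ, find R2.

R2 ≈ 4.49 kΩ

V_out/V_supply = R2/(R1+R2) = 0.5408.
Rearranging, R2 = R1·k/(1−k) = 3.81 × 1.178 = 4.487 kΩ.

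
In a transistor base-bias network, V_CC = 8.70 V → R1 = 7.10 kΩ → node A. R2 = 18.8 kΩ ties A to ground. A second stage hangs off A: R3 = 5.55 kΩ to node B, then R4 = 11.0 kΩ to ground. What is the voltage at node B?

Looking into the second stage from A: R3 + R4 = 16.55 kΩ appears in parallel with R2.
Effective lower resistance at A: R2 ‖ 16.55 = 8.802 kΩ.
First divider: V_A = V_CC · 8.802/(7.10 + 8.802) = 4.816 V.
V_B = V_A × 0.6647 = 3.201 V.

V_B ≈ 3.20 V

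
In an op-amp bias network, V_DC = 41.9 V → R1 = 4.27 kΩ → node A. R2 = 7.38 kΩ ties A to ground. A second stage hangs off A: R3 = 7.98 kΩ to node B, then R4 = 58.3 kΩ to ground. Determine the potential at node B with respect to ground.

V_B ≈ 22.4 V

The second stage (R3 + R4 = 66.28 kΩ) loads node A in parallel with R2.
R2 ‖ (R3+R4) = 6.641 kΩ.
First divider: V_A = V_DC · 6.641/(4.27 + 6.641) = 25.50 V.
Stage 2 is unloaded, so V_B = V_A · R4/(R3+R4) = 25.50 × 58.3/66.28 = 22.43 V.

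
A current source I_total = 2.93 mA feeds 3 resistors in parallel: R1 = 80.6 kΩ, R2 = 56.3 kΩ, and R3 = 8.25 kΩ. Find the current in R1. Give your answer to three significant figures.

Conductances: ΣG = 1/80.6 + 1/56.3 + 1/8.25 = 0.1514 (1/kΩ).
By the current-divider rule, I = I_total · G_k/ΣG = 2.93 × 0.08196 = 0.2401 mA.

I ≈ 0.240 mA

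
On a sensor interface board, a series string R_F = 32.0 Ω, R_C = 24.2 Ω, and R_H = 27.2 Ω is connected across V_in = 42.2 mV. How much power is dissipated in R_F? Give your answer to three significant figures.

P ≈ 8.19 µW

The common current is I = 42.2/83.40 = 0.5060 mA.
V(R_F) = I·R = 16.19 mV; P = V·I = 16.19 × 0.5060 = 8.193 µW.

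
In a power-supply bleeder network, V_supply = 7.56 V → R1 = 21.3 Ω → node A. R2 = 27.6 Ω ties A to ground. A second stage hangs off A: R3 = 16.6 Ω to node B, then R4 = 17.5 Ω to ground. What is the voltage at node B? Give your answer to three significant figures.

V_B ≈ 1.62 V

Looking into the second stage from A: R3 + R4 = 34.10 Ω appears in parallel with R2.
Effective lower resistance at A: R2 ‖ 34.10 = 15.25 Ω.
So V_A = 7.56 × 0.4173 = 3.155 V.
V_B = V_A × 0.5132 = 1.619 V.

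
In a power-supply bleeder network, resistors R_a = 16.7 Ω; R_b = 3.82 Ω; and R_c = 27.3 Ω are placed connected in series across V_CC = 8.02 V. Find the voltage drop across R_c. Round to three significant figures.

V ≈ 4.58 V

ΣR = 16.7 + 3.82 + 27.3 = 47.82 Ω.
Voltage divider: V = V_CC · (27.30 / 47.82) = 8.02 × 0.5709 = 4.579 V.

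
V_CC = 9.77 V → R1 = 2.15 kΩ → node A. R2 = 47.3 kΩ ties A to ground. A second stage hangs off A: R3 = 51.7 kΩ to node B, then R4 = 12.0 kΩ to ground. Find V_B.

Looking into the second stage from A: R3 + R4 = 63.70 kΩ appears in parallel with R2.
Effective lower resistance at A: R2 ‖ 63.70 = 27.14 kΩ.
So V_A = 9.77 × 0.9266 = 9.053 V.
V_B = V_A × 0.1884 = 1.705 V.

V_B ≈ 1.71 V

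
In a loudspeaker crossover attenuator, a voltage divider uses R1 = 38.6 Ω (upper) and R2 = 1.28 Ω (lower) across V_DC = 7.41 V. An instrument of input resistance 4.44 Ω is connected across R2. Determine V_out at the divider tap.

V_out ≈ 0.186 V

The load sits in parallel with R2, giving an effective lower resistance R2' = R2·R_L/(R2+R_L) = 0.9936 Ω.
Then V_out = V_DC · R2'/(R1 + R2') = 7.41 × 0.9936/39.59 = 0.1859 V.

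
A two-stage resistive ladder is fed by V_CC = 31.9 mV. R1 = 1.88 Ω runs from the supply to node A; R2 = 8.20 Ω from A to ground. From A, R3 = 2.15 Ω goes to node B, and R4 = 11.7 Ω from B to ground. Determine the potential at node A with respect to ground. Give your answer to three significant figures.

Node A sees R2 in parallel with the series input of stage 2, R3 + R4 = 13.85 Ω.
Effective lower resistance at A: R2 ‖ 13.85 = 5.151 Ω.
First divider: V_A = V_CC · 5.151/(1.88 + 5.151) = 23.37 mV.

V_A ≈ 23.4 mV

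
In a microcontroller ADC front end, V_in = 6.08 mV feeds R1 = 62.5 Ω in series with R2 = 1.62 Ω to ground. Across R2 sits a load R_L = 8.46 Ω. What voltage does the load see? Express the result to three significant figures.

V_out ≈ 0.129 mV

R2 ‖ R_L = (1.62 × 8.46)/(1.62 + 8.46) = 1.360 Ω.
Voltage divider with the loaded lower leg: V_out = 6.08 × 1.360/(62.5 + 1.360) = 6.08 × 0.02129 = 0.1294 mV.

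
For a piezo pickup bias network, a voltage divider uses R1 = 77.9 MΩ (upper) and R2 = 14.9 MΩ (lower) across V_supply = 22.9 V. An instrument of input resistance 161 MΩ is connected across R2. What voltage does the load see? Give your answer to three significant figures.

V_out ≈ 3.41 V

The load sits in parallel with R2, giving an effective lower resistance R2' = R2·R_L/(R2+R_L) = 13.64 MΩ.
Now apply the divider: V_out = 22.9 × 0.1490 = 3.412 V.
(Unloaded it would be 3.68 V; the load pulls it down.)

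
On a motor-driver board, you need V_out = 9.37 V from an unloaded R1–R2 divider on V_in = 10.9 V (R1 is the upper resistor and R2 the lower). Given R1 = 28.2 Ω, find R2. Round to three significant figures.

The divider ratio is R2/(R1+R2) = 9.37/10.9 = 0.8596.
Rearranging, R2 = R1·k/(1−k) = 28.2 × 6.124 = 172.7 Ω.

R2 ≈ 173 Ω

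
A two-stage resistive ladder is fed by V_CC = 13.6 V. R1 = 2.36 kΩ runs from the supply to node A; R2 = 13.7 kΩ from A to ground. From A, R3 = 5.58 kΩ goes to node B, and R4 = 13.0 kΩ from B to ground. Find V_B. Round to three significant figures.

Node A sees R2 in parallel with the series input of stage 2, R3 + R4 = 18.58 kΩ.
R2 ‖ (R3+R4) = 7.886 kΩ.
So V_A = 13.6 × 0.7697 = 10.47 V.
Stage 2 is unloaded, so V_B = V_A · R4/(R3+R4) = 10.47 × 13.0/18.58 = 7.324 V.

V_B ≈ 7.32 V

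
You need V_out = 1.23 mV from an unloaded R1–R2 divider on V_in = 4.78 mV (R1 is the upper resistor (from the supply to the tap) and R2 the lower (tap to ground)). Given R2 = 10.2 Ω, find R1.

R1 ≈ 29.4 Ω

V_out/V_in = R2/(R1+R2) = 0.2573.
Rearranging, R1 = R2·(1−k)/k = 10.2 × 2.886 = 29.44 Ω.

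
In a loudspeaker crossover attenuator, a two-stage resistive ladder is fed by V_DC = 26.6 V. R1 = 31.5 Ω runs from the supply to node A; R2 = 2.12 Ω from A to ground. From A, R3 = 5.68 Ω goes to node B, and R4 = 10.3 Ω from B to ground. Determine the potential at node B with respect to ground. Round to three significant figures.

Looking into the second stage from A: R3 + R4 = 15.98 Ω appears in parallel with R2.
Effective lower resistance at A: R2 ‖ 15.98 = 1.872 Ω.
First divider: V_A = V_DC · 1.872/(31.5 + 1.872) = 1.492 V.
Stage 2 is unloaded, so V_B = V_A · R4/(R3+R4) = 1.492 × 10.3/15.98 = 0.9616 V.

V_B ≈ 0.962 V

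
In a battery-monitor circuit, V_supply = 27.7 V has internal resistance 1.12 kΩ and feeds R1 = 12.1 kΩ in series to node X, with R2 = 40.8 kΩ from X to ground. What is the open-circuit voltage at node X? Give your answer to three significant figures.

V_th ≈ 20.9 V

R1' = 1.12 + 12.1 = 13.22 kΩ (source resistance + R1).
Open-circuit (no load on X): V_th = V_supply · R2/(R1' + R2) = 27.7 × 40.8/(13.22 + 40.8) = 20.92 V.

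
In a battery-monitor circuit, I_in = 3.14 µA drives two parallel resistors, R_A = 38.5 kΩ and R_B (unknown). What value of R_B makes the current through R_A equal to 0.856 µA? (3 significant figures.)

The fraction through R_A equals R_B/(R_A+R_B).
With f = 0.2726, R_B = R_A · f/(1−f) = 38.5 × 0.3748 = 14.43 kΩ.

R_B ≈ 14.4 kΩ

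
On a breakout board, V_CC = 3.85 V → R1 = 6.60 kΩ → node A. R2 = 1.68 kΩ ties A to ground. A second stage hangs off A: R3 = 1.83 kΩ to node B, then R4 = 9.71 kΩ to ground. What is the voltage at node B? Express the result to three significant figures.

Looking into the second stage from A: R3 + R4 = 11.54 kΩ appears in parallel with R2.
Effective lower resistance at A: R2 ‖ 11.54 = 1.467 kΩ.
First divider: V_A = V_CC · 1.467/(6.60 + 1.467) = 0.6999 V.
Stage 2 is unloaded, so V_B = V_A · R4/(R3+R4) = 0.6999 × 9.71/11.54 = 0.5889 V.

V_B ≈ 0.589 V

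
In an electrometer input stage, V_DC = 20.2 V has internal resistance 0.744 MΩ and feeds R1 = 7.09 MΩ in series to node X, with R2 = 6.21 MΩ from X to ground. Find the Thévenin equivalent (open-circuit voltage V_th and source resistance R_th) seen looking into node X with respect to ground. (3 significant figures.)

R1' = 0.744 + 7.09 = 7.834 MΩ (source resistance + R1).
With X open, the divider is unloaded: V_th = 20.2 × 6.21/14.04 = 8.932 V.
Looking into X with the source shorted: R_th = R1'·R2/(R1'+R2) = 7.834 × 6.21/14.04 = 3.464 MΩ.

V_th ≈ 8.93 V, R_th ≈ 3.46 MΩ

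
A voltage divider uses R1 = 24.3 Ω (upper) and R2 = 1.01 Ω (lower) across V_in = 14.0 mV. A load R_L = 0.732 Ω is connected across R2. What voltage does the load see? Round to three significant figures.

V_out ≈ 0.240 mV

The load sits in parallel with R2, giving an effective lower resistance R2' = R2·R_L/(R2+R_L) = 0.4244 Ω.
Then V_out = V_in · R2'/(R1 + R2') = 14.0 × 0.4244/24.72 = 0.2403 mV.
(Unloaded it would be 0.559 mV; the load pulls it down.)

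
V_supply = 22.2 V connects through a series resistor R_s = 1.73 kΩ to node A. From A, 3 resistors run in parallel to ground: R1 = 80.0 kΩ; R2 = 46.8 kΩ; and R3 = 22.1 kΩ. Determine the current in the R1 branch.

Combine the parallel branches: R_p = (1/80.0 + 1/46.8 + 1/22.1)⁻¹ = 12.64 kΩ.
V_A = 22.2 × 12.64/14.37 = 19.53 V.
I(R1) = V_A / R1 = 19.53/80.0 = 0.2441 mA.
(Equivalently: I_total = 1.545 mA, then current-divider fraction G_k/ΣG = 0.1580.)

I ≈ 0.244 mA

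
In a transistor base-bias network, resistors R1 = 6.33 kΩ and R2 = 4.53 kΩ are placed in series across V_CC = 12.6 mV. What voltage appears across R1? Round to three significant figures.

ΣR = 6.33 + 4.53 = 10.86 kΩ.
Voltage divider: V = V_CC · (6.330 / 10.86) = 12.6 × 0.5829 = 7.344 mV.

V ≈ 7.34 mV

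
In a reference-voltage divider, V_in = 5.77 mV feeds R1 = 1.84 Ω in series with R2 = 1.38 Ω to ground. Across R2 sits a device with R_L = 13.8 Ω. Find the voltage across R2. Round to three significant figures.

R2 ‖ R_L = (1.38 × 13.8)/(1.38 + 13.8) = 1.255 Ω.
Then V_out = V_in · R2'/(R1 + R2') = 5.77 × 1.255/3.095 = 2.339 mV.

V_out ≈ 2.34 mV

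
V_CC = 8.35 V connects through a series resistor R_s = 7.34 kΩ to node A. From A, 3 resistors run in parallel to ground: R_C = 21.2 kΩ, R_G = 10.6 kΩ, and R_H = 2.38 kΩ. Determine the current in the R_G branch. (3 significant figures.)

I ≈ 0.154 mA

Combine the parallel branches: R_p = (1/21.2 + 1/10.6 + 1/2.38)⁻¹ = 1.780 kΩ.
V_A = 8.35 × 1.780/9.120 = 1.630 V.
I(R_G) = V_A / R_G = 1.630/10.6 = 0.1538 mA.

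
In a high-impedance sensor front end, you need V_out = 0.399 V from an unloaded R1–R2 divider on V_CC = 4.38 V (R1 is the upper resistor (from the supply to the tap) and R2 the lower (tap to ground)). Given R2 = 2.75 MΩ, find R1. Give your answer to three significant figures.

R1 ≈ 27.4 MΩ

The divider ratio is R2/(R1+R2) = 0.399/4.38 = 0.09110.
R1 = R2·(1/k − 1) = 2.75 × 9.977 = 27.44 MΩ.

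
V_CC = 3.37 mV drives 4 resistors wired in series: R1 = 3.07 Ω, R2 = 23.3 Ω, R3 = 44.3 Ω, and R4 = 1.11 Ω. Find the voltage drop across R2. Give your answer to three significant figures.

Series total: ΣR = 3.07 + 23.3 + 44.3 + 1.11 = 71.78 Ω.
Voltage divider: V = V_CC · (23.30 / 71.78) = 3.37 × 0.3246 = 1.094 mV.

V ≈ 1.09 mV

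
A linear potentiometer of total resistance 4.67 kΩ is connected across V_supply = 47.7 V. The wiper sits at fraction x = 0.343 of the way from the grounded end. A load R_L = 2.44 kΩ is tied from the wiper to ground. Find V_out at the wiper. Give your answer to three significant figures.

Split the track: R_lower = x·R_p = 1.602 kΩ, R_upper = (1−x)·R_p = 3.068 kΩ.
Lower segment in parallel with the load: 1.602 ‖ 2.44 = 0.9670 kΩ.
V_out = 47.7 × 0.9670/(3.068 + 0.9670) = 11.43 V.

V_out ≈ 11.4 V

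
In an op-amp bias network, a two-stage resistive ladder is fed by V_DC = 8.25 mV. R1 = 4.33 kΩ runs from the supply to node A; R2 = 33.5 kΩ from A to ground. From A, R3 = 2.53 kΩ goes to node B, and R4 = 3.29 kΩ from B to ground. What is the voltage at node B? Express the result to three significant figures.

Node A sees R2 in parallel with the series input of stage 2, R3 + R4 = 5.820 kΩ.
Effective lower resistance at A: R2 ‖ 5.820 = 4.959 kΩ.
First divider: V_A = V_DC · 4.959/(4.33 + 4.959) = 4.404 mV.
V_B = V_A × 0.5653 = 2.490 mV.

V_B ≈ 2.49 mV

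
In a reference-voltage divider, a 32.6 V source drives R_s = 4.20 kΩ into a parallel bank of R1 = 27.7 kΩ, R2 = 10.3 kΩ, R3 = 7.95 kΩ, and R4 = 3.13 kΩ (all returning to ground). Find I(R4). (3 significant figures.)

I ≈ 3.04 mA

Equivalent of the parallel group: R_p = 1.729 kΩ.
Node voltage V_A = V_DC · R_p/(R_s + R_p) = 32.6 × 0.2916 = 9.506 V.
Branch current I = V_A/R4 = 9.506/3.13 = 3.037 mA.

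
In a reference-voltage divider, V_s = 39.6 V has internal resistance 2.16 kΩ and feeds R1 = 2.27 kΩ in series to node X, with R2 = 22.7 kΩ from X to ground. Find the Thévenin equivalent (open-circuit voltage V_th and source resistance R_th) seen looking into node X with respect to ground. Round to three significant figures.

V_th ≈ 33.1 V, R_th ≈ 3.71 kΩ

R1' = 2.16 + 2.27 = 4.430 kΩ (source resistance + R1).
V_th is the unloaded tap voltage: V_s · R2/(R1'+R2) = 39.6 × 0.8367 = 33.13 V.
Zeroing V_s shorts the top of R1' to ground, so R_th = R1' ‖ R2 = 3.707 kΩ.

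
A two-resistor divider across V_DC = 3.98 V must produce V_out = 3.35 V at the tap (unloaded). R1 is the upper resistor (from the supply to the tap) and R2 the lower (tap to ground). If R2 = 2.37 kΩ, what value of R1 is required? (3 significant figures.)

V_out/V_DC = R2/(R1+R2) = 0.8417.
Rearranging, R1 = R2·(1−k)/k = 2.37 × 0.1881 = 0.4457 kΩ.

R1 ≈ 0.446 kΩ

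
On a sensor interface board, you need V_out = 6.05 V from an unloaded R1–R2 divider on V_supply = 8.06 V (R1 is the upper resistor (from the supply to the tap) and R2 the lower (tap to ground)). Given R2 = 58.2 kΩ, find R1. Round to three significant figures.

V_out/V_supply = R2/(R1+R2) = 0.7506.
R1 = R2·(1/k − 1) = 58.2 × 0.3322 = 19.34 kΩ.

R1 ≈ 19.3 kΩ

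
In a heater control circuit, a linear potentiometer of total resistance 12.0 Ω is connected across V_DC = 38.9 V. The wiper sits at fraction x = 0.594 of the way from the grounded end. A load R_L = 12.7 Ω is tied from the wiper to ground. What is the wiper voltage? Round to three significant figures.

V_out ≈ 18.8 V

Lower segment x·R_p = 7.128 Ω; upper segment (1−x)·R_p = 4.872 Ω.
Lower segment in parallel with the load: 7.128 ‖ 12.7 = 4.566 Ω.
V_out = 38.9 × 4.566/(4.872 + 4.566) = 18.82 V.
(Unloaded: V_out = x·V_DC = 23.1 V.)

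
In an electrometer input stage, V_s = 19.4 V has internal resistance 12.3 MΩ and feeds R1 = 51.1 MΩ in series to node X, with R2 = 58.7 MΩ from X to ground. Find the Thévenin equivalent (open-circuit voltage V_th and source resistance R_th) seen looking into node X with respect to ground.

V_th ≈ 9.33 V, R_th ≈ 30.5 MΩ

R1' = 12.3 + 51.1 = 63.40 MΩ (source resistance + R1).
Open-circuit (no load on X): V_th = V_s · R2/(R1' + R2) = 19.4 × 58.7/(63.40 + 58.7) = 9.327 V.
With V_s suppressed (replaced by a short), R_th = R1' ‖ R2 = (63.40 × 58.7)/(63.40 + 58.7) = 30.48 MΩ.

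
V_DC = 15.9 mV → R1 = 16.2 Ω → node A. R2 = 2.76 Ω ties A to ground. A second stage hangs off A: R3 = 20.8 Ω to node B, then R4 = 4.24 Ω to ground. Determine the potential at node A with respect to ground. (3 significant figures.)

V_A ≈ 2.12 mV

Looking into the second stage from A: R3 + R4 = 25.04 Ω appears in parallel with R2.
Effective lower resistance at A: R2 ‖ 25.04 = 2.486 Ω.
First divider: V_A = V_DC · 2.486/(16.2 + 2.486) = 2.115 mV.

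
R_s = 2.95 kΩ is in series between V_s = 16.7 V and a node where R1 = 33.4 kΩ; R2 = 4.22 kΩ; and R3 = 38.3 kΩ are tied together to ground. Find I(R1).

I ≈ 0.268 mA

Parallel bank: R_p = 1/(1/33.4 + 1/4.22 + 1/38.3) = 3.413 kΩ.
V_A by voltage divider: V_A = 16.7 × 3.413/(2.95 + 3.413) = 8.957 V.
Branch current I = V_A/R1 = 8.957/33.4 = 0.2682 mA.
(Check via current divider: I_total = 2.625 mA; share G_k/ΣG = 0.1022 → same result.)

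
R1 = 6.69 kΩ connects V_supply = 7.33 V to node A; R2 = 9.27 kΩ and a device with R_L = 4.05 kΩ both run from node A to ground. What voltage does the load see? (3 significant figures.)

R2 ‖ R_L = (9.27 × 4.05)/(9.27 + 4.05) = 2.819 kΩ.
Now apply the divider: V_out = 7.33 × 0.2964 = 2.173 V.

V_out ≈ 2.17 V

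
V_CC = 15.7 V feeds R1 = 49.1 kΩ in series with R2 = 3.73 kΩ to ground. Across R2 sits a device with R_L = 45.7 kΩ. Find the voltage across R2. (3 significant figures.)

First combine the lower leg with the load: R2 ‖ R_L = 3.449 kΩ.
Now apply the divider: V_out = 15.7 × 0.06563 = 1.030 V.
(Unloaded it would be 1.11 V; the load pulls it down.)

V_out ≈ 1.03 V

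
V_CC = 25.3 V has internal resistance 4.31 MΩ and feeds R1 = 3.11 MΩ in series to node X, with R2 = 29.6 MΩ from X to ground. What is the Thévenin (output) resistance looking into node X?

R_th ≈ 5.93 MΩ

R1' = 4.31 + 3.11 = 7.420 MΩ (source resistance + R1).
With V_CC suppressed (replaced by a short), R_th = R1' ‖ R2 = (7.420 × 29.6)/(7.420 + 29.6) = 5.933 MΩ.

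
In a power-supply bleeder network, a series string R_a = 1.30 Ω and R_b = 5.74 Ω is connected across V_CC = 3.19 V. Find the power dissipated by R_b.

P ≈ 1.18 W

The common current is I = 3.19/7.040 = 0.4531 A.
V(R_b) = I·R = 2.601 V; P = V·I = 2.601 × 0.4531 = 1.179 W.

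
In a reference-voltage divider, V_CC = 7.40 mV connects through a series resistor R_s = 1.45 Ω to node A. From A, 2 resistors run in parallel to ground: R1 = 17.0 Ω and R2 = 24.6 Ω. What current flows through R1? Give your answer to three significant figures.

Combine the parallel branches: R_p = (1/17.0 + 1/24.6)⁻¹ = 10.05 Ω.
V_A = 7.40 × 10.05/11.50 = 6.467 mV.
I(R1) = V_A / R1 = 6.467/17.0 = 0.3804 mA.
(Check via current divider: I_total = 0.6433 mA; share G_k/ΣG = 0.5913 → same result.)

I ≈ 0.380 mA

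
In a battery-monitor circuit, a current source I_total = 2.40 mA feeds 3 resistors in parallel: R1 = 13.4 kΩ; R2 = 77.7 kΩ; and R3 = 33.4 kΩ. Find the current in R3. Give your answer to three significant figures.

Total conductance ΣG = 1/13.4 + 1/77.7 + 1/33.4 = 0.1174 (units of 1/kΩ).
R3 takes the fraction G_k/ΣG = 0.02994/0.1174 = 0.2549, so I = 2.40 × 0.2549 = 0.6119 mA.

I ≈ 0.612 mA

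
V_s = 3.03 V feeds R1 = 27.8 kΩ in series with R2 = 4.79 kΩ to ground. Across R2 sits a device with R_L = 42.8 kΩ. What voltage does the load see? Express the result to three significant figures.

V_out ≈ 0.407 V

First combine the lower leg with the load: R2 ‖ R_L = 4.308 kΩ.
Now apply the divider: V_out = 3.03 × 0.1342 = 0.4065 V.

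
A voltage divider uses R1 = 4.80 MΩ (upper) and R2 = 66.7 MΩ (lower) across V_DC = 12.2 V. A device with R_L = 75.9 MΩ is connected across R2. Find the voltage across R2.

V_out ≈ 10.7 V

R2 ‖ R_L = (66.7 × 75.9)/(66.7 + 75.9) = 35.50 MΩ.
Now apply the divider: V_out = 12.2 × 0.8809 = 10.75 V.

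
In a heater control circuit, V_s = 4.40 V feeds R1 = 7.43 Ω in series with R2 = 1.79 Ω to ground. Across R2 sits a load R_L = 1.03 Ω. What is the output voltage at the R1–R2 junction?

V_out ≈ 0.356 V

R2 ‖ R_L = (1.79 × 1.03)/(1.79 + 1.03) = 0.6538 Ω.
Voltage divider with the loaded lower leg: V_out = 4.40 × 0.6538/(7.43 + 0.6538) = 4.40 × 0.08088 = 0.3559 V.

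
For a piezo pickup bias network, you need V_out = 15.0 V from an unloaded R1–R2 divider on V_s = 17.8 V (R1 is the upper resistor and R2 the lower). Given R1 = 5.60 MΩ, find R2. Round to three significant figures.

V_out/V_s = R2/(R1+R2) = 0.8427.
R2 = R1 · 0.8427/(1 − 0.8427) = 30.00 MΩ.

R2 ≈ 30.0 MΩ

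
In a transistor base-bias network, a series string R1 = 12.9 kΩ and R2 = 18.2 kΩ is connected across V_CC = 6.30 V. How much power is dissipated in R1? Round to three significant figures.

P ≈ 0.529 mW

ΣR = 31.10 kΩ → I = 6.30/31.10 = 0.2026 mA.
P(R1) = I²·R1 = (0.2026)² × 12.9 = 0.5294 mW.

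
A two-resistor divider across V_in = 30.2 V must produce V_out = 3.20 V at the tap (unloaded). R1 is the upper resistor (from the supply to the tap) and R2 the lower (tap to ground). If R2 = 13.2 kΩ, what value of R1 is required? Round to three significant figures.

V_out/V_in = R2/(R1+R2) = 0.1060.
So R1 = R2 · (V_in/V_out − 1) = 13.2 × (30.2/3.20 − 1) = 13.2 × 8.438 = 111.4 kΩ.

R1 ≈ 111 kΩ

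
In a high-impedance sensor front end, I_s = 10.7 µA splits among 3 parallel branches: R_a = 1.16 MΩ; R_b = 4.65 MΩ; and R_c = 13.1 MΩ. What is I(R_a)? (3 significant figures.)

I ≈ 8.00 µA

ΣG = 1/1.16 + 1/4.65 + 1/13.1 = 1.153.
R_a takes the fraction G_k/ΣG = 0.8621/1.153 = 0.7474, so I = 10.7 × 0.7474 = 7.997 µA.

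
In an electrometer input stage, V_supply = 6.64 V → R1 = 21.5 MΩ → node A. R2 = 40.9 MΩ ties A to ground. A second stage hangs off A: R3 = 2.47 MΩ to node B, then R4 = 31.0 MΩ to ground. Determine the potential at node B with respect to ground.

V_B ≈ 2.84 V

Node A sees R2 in parallel with the series input of stage 2, R3 + R4 = 33.47 MΩ.
R2 ‖ (R3+R4) = 18.41 MΩ.
So V_A = 6.64 × 0.4612 = 3.063 V.
Then the unloaded second divider: V_B = V_A × R4/(R3+R4) = 3.063 × 0.9262 = 2.837 V.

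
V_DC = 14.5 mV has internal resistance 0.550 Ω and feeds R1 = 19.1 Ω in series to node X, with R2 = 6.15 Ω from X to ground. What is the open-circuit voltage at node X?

R1' = 0.550 + 19.1 = 19.65 Ω (source resistance + R1).
V_th is the unloaded tap voltage: V_DC · R2/(R1'+R2) = 14.5 × 0.2384 = 3.456 mV.

V_th ≈ 3.46 mV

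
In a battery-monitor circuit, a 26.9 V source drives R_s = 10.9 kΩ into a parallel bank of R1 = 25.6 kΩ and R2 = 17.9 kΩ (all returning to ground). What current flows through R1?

Combine the parallel branches: R_p = (1/25.6 + 1/17.9)⁻¹ = 10.53 kΩ.
V_A = 26.9 × 10.53/21.43 = 13.22 V.
Branch current I = V_A/R1 = 13.22/25.6 = 0.5164 mA.
(Check via current divider: I_total = 1.255 mA; share G_k/ΣG = 0.4115 → same result.)

I ≈ 0.516 mA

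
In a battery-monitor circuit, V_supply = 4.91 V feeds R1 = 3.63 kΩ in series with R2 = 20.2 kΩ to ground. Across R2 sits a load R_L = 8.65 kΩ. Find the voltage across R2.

V_out ≈ 3.07 V

First combine the lower leg with the load: R2 ‖ R_L = 6.056 kΩ.
Now apply the divider: V_out = 4.91 × 0.6253 = 3.070 V.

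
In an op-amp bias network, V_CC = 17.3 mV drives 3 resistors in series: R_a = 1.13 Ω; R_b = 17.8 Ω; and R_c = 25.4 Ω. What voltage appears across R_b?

ΣR = 1.13 + 17.8 + 25.4 = 44.33 Ω.
V = V_CC · R/ΣR = 17.3 × 0.4015 = 6.947 mV.

V ≈ 6.95 mV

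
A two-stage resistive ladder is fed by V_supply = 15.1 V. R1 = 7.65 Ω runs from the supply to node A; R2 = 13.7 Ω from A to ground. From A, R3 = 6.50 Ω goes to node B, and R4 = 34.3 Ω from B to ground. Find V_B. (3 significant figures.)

Node A sees R2 in parallel with the series input of stage 2, R3 + R4 = 40.80 Ω.
R2 ‖ (R3+R4) = 10.26 Ω.
So V_A = 15.1 × 0.5728 = 8.649 V.
V_B = V_A × 0.8407 = 7.271 V.

V_B ≈ 7.27 V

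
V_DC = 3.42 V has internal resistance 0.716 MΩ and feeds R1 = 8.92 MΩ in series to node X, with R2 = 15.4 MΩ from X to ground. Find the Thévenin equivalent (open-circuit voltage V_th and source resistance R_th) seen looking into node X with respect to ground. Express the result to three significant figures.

R1' = 0.716 + 8.92 = 9.636 MΩ (source resistance + R1).
Open-circuit (no load on X): V_th = V_DC · R2/(R1' + R2) = 3.42 × 15.4/(9.636 + 15.4) = 2.104 V.
Looking into X with the source shorted: R_th = R1'·R2/(R1'+R2) = 9.636 × 15.4/25.04 = 5.927 MΩ.

V_th ≈ 2.10 V, R_th ≈ 5.93 MΩ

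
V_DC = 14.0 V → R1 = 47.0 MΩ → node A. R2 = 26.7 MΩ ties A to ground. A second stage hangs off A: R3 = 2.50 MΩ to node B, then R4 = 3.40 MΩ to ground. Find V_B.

Node A sees R2 in parallel with the series input of stage 2, R3 + R4 = 5.900 MΩ.
Effective lower resistance at A: R2 ‖ 5.900 = 4.832 MΩ.
V_A = 14.0 × 4.832/(47.0 + 4.832) = 1.305 V.
Stage 2 is unloaded, so V_B = V_A · R4/(R3+R4) = 1.305 × 3.40/5.900 = 0.7521 V.

V_B ≈ 0.752 V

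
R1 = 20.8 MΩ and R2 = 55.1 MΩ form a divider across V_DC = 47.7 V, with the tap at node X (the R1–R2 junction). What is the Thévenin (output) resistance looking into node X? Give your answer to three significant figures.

Looking into X with the source shorted: R_th = R1·R2/(R1+R2) = 20.80 × 55.1/75.90 = 15.10 MΩ.

R_th ≈ 15.1 MΩ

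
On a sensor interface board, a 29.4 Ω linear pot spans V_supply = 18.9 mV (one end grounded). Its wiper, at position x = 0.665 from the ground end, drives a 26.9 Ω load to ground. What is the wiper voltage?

The pot divides into 9.849 Ω above the wiper and 19.55 Ω below.
(x·R_p) ‖ R_L = 11.32 Ω.
V_out = 18.9 × 11.32/(9.849 + 11.32) = 10.11 mV.
(Unloaded: V_out = x·V_supply = 12.6 mV.)

V_out ≈ 10.1 mV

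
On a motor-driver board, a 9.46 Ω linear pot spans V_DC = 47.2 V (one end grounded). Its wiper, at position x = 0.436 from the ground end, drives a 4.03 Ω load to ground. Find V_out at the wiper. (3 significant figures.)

V_out ≈ 13.0 V

The pot divides into 5.335 Ω above the wiper and 4.125 Ω below.
(x·R_p) ‖ R_L = 2.038 Ω.
Loaded-divider output: V_out = 47.2 × 0.2764 = 13.05 V.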